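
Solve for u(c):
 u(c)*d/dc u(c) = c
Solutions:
 u(c) = -sqrt(C1 + c^2)
 u(c) = sqrt(C1 + c^2)


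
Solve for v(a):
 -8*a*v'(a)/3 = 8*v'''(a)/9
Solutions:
 v(a) = C1 + Integral(C2*airyai(-3^(1/3)*a) + C3*airybi(-3^(1/3)*a), a)


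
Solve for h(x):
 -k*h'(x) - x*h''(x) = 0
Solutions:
 h(x) = C1 + x^(1 - re(k))*(C2*sin(log(x)*Abs(im(k))) + C3*cos(log(x)*im(k)))


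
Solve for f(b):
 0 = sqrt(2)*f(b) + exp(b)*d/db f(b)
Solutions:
 f(b) = C1*exp(sqrt(2)*exp(-b))


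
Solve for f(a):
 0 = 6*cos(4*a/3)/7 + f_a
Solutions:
 f(a) = C1 - 9*sin(4*a/3)/14


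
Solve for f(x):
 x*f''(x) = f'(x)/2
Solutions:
 f(x) = C1 + C2*x^(3/2)


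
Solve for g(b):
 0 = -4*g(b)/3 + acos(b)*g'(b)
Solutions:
 g(b) = C1*exp(4*Integral(1/acos(b), b)/3)


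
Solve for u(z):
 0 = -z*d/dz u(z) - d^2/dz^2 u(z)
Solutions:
 u(z) = C1 + C2*erf(sqrt(2)*z/2)


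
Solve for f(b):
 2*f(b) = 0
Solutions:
 f(b) = 0


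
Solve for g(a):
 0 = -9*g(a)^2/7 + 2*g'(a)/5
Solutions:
 g(a) = -14/(C1 + 45*a)


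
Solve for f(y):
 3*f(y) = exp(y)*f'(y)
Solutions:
 f(y) = C1*exp(-3*exp(-y))


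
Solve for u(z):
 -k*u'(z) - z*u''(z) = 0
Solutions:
 u(z) = C1 + z^(1 - re(k))*(C2*sin(log(z)*Abs(im(k))) + C3*cos(log(z)*im(k)))


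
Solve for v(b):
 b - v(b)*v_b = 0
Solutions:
 v(b) = -sqrt(C1 + b^2)
 v(b) = sqrt(C1 + b^2)


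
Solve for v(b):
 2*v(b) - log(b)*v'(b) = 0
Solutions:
 v(b) = C1*exp(2*li(b))


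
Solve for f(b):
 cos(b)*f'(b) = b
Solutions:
 f(b) = C1 + Integral(b/cos(b), b)


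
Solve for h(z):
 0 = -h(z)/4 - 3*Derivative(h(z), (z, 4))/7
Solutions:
 h(z) = (C1*sin(3^(3/4)*7^(1/4)*z/6) + C2*cos(3^(3/4)*7^(1/4)*z/6))*exp(-3^(3/4)*7^(1/4)*z/6) + (C3*sin(3^(3/4)*7^(1/4)*z/6) + C4*cos(3^(3/4)*7^(1/4)*z/6))*exp(3^(3/4)*7^(1/4)*z/6)


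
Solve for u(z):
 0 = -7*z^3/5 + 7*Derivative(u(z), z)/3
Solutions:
 u(z) = C1 + 3*z^4/20


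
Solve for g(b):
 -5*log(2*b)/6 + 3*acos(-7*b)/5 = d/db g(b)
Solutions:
 g(b) = C1 - 5*b*log(b)/6 + 3*b*acos(-7*b)/5 - 5*b*log(2)/6 + 5*b/6 + 3*sqrt(1 - 49*b^2)/35


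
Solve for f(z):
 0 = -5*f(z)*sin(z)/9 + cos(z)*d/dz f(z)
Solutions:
 f(z) = C1/cos(z)^(5/9)


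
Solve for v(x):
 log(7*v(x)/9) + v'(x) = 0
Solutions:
 -Integral(1/(-log(_y) - log(7) + 2*log(3)), (_y, v(x))) = C1 - x


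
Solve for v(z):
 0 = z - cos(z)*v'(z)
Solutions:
 v(z) = C1 + Integral(z/cos(z), z)


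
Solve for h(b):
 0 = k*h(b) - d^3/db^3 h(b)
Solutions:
 h(b) = C1*exp(b*k^(1/3)) + C2*exp(b*k^(1/3)*(-1 + sqrt(3)*I)/2) + C3*exp(-b*k^(1/3)*(1 + sqrt(3)*I)/2)


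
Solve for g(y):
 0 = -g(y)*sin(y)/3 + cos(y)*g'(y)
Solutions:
 g(y) = C1/cos(y)^(1/3)


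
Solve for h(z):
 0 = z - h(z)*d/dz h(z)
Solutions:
 h(z) = -sqrt(C1 + z^2)
 h(z) = sqrt(C1 + z^2)


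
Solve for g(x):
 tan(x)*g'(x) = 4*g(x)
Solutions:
 g(x) = C1*sin(x)^4


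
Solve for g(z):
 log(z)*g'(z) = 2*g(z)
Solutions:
 g(z) = C1*exp(2*li(z))


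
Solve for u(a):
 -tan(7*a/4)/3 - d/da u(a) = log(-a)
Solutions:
 u(a) = C1 - a*log(-a) + a + 4*log(cos(7*a/4))/21


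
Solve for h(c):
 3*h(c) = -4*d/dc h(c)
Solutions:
 h(c) = C1*exp(-3*c/4)


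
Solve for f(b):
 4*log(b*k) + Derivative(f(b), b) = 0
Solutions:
 f(b) = C1 - 4*b*log(b*k) + 4*b


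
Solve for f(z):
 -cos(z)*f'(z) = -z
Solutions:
 f(z) = C1 + Integral(z/cos(z), z)


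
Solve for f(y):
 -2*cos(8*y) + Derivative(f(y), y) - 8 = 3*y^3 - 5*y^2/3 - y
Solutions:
 f(y) = C1 + 3*y^4/4 - 5*y^3/9 - y^2/2 + 8*y + sin(8*y)/4


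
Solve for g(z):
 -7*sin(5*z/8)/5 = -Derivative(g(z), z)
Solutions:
 g(z) = C1 - 56*cos(5*z/8)/25


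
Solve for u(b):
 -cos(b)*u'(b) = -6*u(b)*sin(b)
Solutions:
 u(b) = C1/cos(b)^6


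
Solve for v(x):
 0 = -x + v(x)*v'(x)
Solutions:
 v(x) = -sqrt(C1 + x^2)
 v(x) = sqrt(C1 + x^2)


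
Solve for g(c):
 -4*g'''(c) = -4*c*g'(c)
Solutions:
 g(c) = C1 + Integral(C2*airyai(c) + C3*airybi(c), c)


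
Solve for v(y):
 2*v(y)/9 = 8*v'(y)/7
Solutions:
 v(y) = C1*exp(7*y/36)


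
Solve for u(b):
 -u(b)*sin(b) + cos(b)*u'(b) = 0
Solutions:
 u(b) = C1/cos(b)


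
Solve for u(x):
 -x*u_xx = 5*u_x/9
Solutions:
 u(x) = C1 + C2*x^(4/9)


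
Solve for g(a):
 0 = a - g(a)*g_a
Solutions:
 g(a) = -sqrt(C1 + a^2)
 g(a) = sqrt(C1 + a^2)


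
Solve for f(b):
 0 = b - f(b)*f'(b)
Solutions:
 f(b) = -sqrt(C1 + b^2)
 f(b) = sqrt(C1 + b^2)


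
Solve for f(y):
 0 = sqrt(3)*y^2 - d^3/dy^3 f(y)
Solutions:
 f(y) = C1 + C2*y + C3*y^2 + sqrt(3)*y^5/60


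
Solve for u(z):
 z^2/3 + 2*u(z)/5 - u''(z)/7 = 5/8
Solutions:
 u(z) = C1*exp(-sqrt(70)*z/5) + C2*exp(sqrt(70)*z/5) - 5*z^2/6 + 325/336


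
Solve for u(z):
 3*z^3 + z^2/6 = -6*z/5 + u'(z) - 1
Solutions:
 u(z) = C1 + 3*z^4/4 + z^3/18 + 3*z^2/5 + z


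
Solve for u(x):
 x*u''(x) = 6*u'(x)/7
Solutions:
 u(x) = C1 + C2*x^(13/7)


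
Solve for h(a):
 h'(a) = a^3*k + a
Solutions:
 h(a) = C1 + a^4*k/4 + a^2/2


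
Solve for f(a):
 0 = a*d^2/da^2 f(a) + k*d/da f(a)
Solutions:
 f(a) = C1 + a^(1 - re(k))*(C2*sin(log(a)*Abs(im(k))) + C3*cos(log(a)*im(k)))


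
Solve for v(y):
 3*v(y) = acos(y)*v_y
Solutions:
 v(y) = C1*exp(3*Integral(1/acos(y), y))


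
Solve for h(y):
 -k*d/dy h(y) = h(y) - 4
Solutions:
 h(y) = C1*exp(-y/k) + 4


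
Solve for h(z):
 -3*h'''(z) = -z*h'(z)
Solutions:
 h(z) = C1 + Integral(C2*airyai(3^(2/3)*z/3) + C3*airybi(3^(2/3)*z/3), z)


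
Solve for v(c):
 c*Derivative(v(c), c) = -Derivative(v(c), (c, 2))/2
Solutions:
 v(c) = C1 + C2*erf(c)


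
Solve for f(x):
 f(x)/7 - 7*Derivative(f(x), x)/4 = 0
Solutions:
 f(x) = C1*exp(4*x/49)


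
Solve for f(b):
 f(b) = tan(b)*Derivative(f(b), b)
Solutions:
 f(b) = C1*sin(b)


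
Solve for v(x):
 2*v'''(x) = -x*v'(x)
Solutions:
 v(x) = C1 + Integral(C2*airyai(-2^(2/3)*x/2) + C3*airybi(-2^(2/3)*x/2), x)


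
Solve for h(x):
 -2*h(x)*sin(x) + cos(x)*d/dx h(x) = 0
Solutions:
 h(x) = C1/cos(x)^2


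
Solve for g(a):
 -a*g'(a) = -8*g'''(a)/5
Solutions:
 g(a) = C1 + Integral(C2*airyai(5^(1/3)*a/2) + C3*airybi(5^(1/3)*a/2), a)


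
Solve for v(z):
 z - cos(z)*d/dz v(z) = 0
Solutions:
 v(z) = C1 + Integral(z/cos(z), z)


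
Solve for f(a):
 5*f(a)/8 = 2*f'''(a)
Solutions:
 f(a) = C3*exp(2^(2/3)*5^(1/3)*a/4) + (C1*sin(2^(2/3)*sqrt(3)*5^(1/3)*a/8) + C2*cos(2^(2/3)*sqrt(3)*5^(1/3)*a/8))*exp(-2^(2/3)*5^(1/3)*a/8)


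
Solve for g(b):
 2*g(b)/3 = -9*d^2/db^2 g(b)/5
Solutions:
 g(b) = C1*sin(sqrt(30)*b/9) + C2*cos(sqrt(30)*b/9)


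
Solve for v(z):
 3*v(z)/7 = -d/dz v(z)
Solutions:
 v(z) = C1*exp(-3*z/7)


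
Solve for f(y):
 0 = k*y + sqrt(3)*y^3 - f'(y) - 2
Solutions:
 f(y) = C1 + k*y^2/2 + sqrt(3)*y^4/4 - 2*y


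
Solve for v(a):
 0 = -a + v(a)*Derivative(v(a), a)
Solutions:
 v(a) = -sqrt(C1 + a^2)
 v(a) = sqrt(C1 + a^2)


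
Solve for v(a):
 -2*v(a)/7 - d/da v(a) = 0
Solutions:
 v(a) = C1*exp(-2*a/7)


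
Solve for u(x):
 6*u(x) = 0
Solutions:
 u(x) = 0


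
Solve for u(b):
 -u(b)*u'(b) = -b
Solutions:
 u(b) = -sqrt(C1 + b^2)
 u(b) = sqrt(C1 + b^2)


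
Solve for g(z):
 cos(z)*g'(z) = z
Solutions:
 g(z) = C1 + Integral(z/cos(z), z)


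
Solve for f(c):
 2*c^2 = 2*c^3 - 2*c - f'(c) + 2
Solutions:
 f(c) = C1 + c^4/2 - 2*c^3/3 - c^2 + 2*c


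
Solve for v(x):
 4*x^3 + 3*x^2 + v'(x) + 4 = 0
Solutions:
 v(x) = C1 - x^4 - x^3 - 4*x


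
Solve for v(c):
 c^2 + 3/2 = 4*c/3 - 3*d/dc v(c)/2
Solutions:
 v(c) = C1 - 2*c^3/9 + 4*c^2/9 - c


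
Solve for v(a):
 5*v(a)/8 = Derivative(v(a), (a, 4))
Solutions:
 v(a) = C1*exp(-10^(1/4)*a/2) + C2*exp(10^(1/4)*a/2) + C3*sin(10^(1/4)*a/2) + C4*cos(10^(1/4)*a/2)


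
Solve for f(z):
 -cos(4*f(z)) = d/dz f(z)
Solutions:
 f(z) = -asin((C1 + exp(8*z))/(C1 - exp(8*z)))/4 + pi/4
 f(z) = asin((C1 + exp(8*z))/(C1 - exp(8*z)))/4


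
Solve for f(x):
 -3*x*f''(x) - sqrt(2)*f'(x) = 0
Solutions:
 f(x) = C1 + C2*x^(1 - sqrt(2)/3)


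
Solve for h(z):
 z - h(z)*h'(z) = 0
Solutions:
 h(z) = -sqrt(C1 + z^2)
 h(z) = sqrt(C1 + z^2)


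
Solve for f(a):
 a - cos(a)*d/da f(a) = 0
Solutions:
 f(a) = C1 + Integral(a/cos(a), a)


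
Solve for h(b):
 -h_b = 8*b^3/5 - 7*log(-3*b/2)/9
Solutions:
 h(b) = C1 - 2*b^4/5 + 7*b*log(-b)/9 + 7*b*(-1 - log(2) + log(3))/9


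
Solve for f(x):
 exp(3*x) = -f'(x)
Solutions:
 f(x) = C1 - exp(3*x)/3


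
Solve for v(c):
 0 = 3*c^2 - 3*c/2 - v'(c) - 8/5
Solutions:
 v(c) = C1 + c^3 - 3*c^2/4 - 8*c/5


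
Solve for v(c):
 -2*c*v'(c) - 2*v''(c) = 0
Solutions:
 v(c) = C1 + C2*erf(sqrt(2)*c/2)


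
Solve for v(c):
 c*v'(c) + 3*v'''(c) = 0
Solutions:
 v(c) = C1 + Integral(C2*airyai(-3^(2/3)*c/3) + C3*airybi(-3^(2/3)*c/3), c)


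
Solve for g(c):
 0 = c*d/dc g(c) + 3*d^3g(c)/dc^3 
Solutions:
 g(c) = C1 + Integral(C2*airyai(-3^(2/3)*c/3) + C3*airybi(-3^(2/3)*c/3), c)


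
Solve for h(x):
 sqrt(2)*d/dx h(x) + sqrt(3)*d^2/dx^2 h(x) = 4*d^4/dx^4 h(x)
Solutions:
 h(x) = C1 + C2*exp(-x*(3^(5/6)/(sqrt(18 - sqrt(3)) + 3*sqrt(2))^(1/3) + 3^(2/3)*(sqrt(18 - sqrt(3)) + 3*sqrt(2))^(1/3))/12)*sin(x*(-3^(1/6)*(sqrt(18 - sqrt(3)) + 3*sqrt(2))^(1/3) + 3^(1/3)/(sqrt(18 - sqrt(3)) + 3*sqrt(2))^(1/3))/4) + C3*exp(-x*(3^(5/6)/(sqrt(18 - sqrt(3)) + 3*sqrt(2))^(1/3) + 3^(2/3)*(sqrt(18 - sqrt(3)) + 3*sqrt(2))^(1/3))/12)*cos(x*(-3^(1/6)*(sqrt(18 - sqrt(3)) + 3*sqrt(2))^(1/3) + 3^(1/3)/(sqrt(18 - sqrt(3)) + 3*sqrt(2))^(1/3))/4) + C4*exp(x*(3^(5/6)/(sqrt(18 - sqrt(3)) + 3*sqrt(2))^(1/3) + 3^(2/3)*(sqrt(18 - sqrt(3)) + 3*sqrt(2))^(1/3))/6)


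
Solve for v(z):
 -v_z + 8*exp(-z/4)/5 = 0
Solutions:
 v(z) = C1 - 32*exp(-z/4)/5


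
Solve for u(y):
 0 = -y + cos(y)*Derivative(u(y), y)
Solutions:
 u(y) = C1 + Integral(y/cos(y), y)


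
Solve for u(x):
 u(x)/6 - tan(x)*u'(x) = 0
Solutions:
 u(x) = C1*sin(x)^(1/6)


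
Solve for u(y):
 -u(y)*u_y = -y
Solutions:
 u(y) = -sqrt(C1 + y^2)
 u(y) = sqrt(C1 + y^2)


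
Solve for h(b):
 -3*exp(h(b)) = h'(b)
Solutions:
 h(b) = log(1/(C1 + 3*b))


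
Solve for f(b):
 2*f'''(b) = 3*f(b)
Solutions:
 f(b) = C3*exp(2^(2/3)*3^(1/3)*b/2) + (C1*sin(2^(2/3)*3^(5/6)*b/4) + C2*cos(2^(2/3)*3^(5/6)*b/4))*exp(-2^(2/3)*3^(1/3)*b/4)


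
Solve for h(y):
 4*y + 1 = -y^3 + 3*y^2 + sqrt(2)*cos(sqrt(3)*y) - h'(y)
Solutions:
 h(y) = C1 - y^4/4 + y^3 - 2*y^2 - y + sqrt(6)*sin(sqrt(3)*y)/3


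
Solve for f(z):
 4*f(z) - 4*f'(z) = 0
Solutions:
 f(z) = C1*exp(z)


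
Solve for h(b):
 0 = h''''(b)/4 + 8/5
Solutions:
 h(b) = C1 + C2*b + C3*b^2 + C4*b^3 - 4*b^4/15


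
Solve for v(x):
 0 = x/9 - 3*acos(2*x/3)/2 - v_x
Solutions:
 v(x) = C1 + x^2/18 - 3*x*acos(2*x/3)/2 + 3*sqrt(9 - 4*x^2)/4


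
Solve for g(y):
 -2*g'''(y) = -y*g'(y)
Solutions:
 g(y) = C1 + Integral(C2*airyai(2^(2/3)*y/2) + C3*airybi(2^(2/3)*y/2), y)


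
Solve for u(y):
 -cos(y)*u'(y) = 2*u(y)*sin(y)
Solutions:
 u(y) = C1*cos(y)^2


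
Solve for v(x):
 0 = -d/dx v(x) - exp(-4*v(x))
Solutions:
 v(x) = log(-I*(C1 - 4*x)^(1/4))
 v(x) = log(I*(C1 - 4*x)^(1/4))
 v(x) = log(-(C1 - 4*x)^(1/4))
 v(x) = log(C1 - 4*x)/4


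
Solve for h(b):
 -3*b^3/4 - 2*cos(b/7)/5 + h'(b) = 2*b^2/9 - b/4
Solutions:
 h(b) = C1 + 3*b^4/16 + 2*b^3/27 - b^2/8 + 14*sin(b/7)/5


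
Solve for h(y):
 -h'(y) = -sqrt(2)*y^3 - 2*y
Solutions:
 h(y) = C1 + sqrt(2)*y^4/4 + y^2


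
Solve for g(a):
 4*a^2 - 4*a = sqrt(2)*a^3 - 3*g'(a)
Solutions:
 g(a) = C1 + sqrt(2)*a^4/12 - 4*a^3/9 + 2*a^2/3


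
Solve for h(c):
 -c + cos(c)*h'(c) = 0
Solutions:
 h(c) = C1 + Integral(c/cos(c), c)


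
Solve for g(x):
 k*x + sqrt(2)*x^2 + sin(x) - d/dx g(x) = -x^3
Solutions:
 g(x) = C1 + k*x^2/2 + x^4/4 + sqrt(2)*x^3/3 - cos(x)


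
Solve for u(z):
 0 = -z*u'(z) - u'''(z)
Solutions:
 u(z) = C1 + Integral(C2*airyai(-z) + C3*airybi(-z), z)


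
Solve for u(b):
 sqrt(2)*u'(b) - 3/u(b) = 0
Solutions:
 u(b) = -sqrt(C1 + 3*sqrt(2)*b)
 u(b) = sqrt(C1 + 3*sqrt(2)*b)


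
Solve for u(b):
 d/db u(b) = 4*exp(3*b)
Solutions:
 u(b) = C1 + 4*exp(3*b)/3


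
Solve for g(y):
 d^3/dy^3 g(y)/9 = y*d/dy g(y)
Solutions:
 g(y) = C1 + Integral(C2*airyai(3^(2/3)*y) + C3*airybi(3^(2/3)*y), y)


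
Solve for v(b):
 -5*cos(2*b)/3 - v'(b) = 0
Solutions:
 v(b) = C1 - 5*sin(2*b)/6


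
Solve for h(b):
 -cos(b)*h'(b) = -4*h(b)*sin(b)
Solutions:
 h(b) = C1/cos(b)^4


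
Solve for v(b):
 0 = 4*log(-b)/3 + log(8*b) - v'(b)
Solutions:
 v(b) = C1 + 7*b*log(b)/3 + b*(-7/3 + 3*log(2) + 4*I*pi/3)


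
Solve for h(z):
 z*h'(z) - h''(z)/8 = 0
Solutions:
 h(z) = C1 + C2*erfi(2*z)


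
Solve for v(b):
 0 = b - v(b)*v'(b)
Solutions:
 v(b) = -sqrt(C1 + b^2)
 v(b) = sqrt(C1 + b^2)


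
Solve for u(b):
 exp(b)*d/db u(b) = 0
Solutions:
 u(b) = C1


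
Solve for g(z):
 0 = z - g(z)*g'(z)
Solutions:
 g(z) = -sqrt(C1 + z^2)
 g(z) = sqrt(C1 + z^2)


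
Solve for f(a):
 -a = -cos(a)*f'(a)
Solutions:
 f(a) = C1 + Integral(a/cos(a), a)


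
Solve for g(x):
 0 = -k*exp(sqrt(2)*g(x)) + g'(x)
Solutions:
 g(x) = sqrt(2)*(2*log(-1/(C1 + k*x)) - log(2))/4


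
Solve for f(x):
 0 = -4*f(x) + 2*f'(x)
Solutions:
 f(x) = C1*exp(2*x)


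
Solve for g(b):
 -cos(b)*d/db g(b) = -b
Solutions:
 g(b) = C1 + Integral(b/cos(b), b)


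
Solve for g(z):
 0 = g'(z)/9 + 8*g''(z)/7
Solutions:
 g(z) = C1 + C2*exp(-7*z/72)


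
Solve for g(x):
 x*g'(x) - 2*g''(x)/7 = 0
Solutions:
 g(x) = C1 + C2*erfi(sqrt(7)*x/2)


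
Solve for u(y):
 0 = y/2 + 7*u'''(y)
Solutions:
 u(y) = C1 + C2*y + C3*y^2 - y^4/336


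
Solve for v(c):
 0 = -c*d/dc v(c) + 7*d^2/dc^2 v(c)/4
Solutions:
 v(c) = C1 + C2*erfi(sqrt(14)*c/7)


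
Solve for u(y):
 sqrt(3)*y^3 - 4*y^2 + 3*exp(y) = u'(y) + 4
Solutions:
 u(y) = C1 + sqrt(3)*y^4/4 - 4*y^3/3 - 4*y + 3*exp(y)


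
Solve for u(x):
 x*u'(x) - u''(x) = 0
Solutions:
 u(x) = C1 + C2*erfi(sqrt(2)*x/2)


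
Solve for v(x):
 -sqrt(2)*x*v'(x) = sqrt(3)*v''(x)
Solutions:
 v(x) = C1 + C2*erf(6^(3/4)*x/6)


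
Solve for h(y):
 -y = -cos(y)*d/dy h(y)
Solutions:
 h(y) = C1 + Integral(y/cos(y), y)


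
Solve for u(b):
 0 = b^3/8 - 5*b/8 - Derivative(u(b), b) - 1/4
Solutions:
 u(b) = C1 + b^4/32 - 5*b^2/16 - b/4


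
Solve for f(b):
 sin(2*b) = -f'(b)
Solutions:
 f(b) = C1 + cos(2*b)/2


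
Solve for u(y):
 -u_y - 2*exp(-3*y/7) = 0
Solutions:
 u(y) = C1 + 14*exp(-3*y/7)/3


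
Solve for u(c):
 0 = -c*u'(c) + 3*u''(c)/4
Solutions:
 u(c) = C1 + C2*erfi(sqrt(6)*c/3)


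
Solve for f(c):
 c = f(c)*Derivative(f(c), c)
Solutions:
 f(c) = -sqrt(C1 + c^2)
 f(c) = sqrt(C1 + c^2)


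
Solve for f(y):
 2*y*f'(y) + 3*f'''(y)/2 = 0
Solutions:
 f(y) = C1 + Integral(C2*airyai(-6^(2/3)*y/3) + C3*airybi(-6^(2/3)*y/3), y)


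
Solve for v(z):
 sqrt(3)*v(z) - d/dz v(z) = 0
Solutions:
 v(z) = C1*exp(sqrt(3)*z)


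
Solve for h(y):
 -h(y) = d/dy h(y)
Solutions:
 h(y) = C1*exp(-y)


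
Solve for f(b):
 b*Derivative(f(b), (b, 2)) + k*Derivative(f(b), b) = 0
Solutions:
 f(b) = C1 + b^(1 - re(k))*(C2*sin(log(b)*Abs(im(k))) + C3*cos(log(b)*im(k)))


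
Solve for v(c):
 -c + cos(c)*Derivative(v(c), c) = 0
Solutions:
 v(c) = C1 + Integral(c/cos(c), c)


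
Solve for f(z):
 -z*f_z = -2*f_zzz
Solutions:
 f(z) = C1 + Integral(C2*airyai(2^(2/3)*z/2) + C3*airybi(2^(2/3)*z/2), z)


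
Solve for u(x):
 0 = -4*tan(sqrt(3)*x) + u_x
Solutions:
 u(x) = C1 - 4*sqrt(3)*log(cos(sqrt(3)*x))/3


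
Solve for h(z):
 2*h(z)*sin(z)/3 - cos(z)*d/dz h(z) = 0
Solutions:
 h(z) = C1/cos(z)^(2/3)


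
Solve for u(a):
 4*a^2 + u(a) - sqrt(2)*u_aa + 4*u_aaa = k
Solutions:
 u(a) = C1*exp(a*(2^(2/3)/(-sqrt(2) + sqrt(-2 + (108 - sqrt(2))^2) + 108)^(1/3) + 2*sqrt(2) + 2^(1/3)*(-sqrt(2) + sqrt(-2 + (108 - sqrt(2))^2) + 108)^(1/3))/24)*sin(2^(1/3)*sqrt(3)*a*(-(-sqrt(2) + sqrt(-2 + (108 - sqrt(2))^2) + 108)^(1/3) + 2^(1/3)/(-sqrt(2) + sqrt(-2 + (108 - sqrt(2))^2) + 108)^(1/3))/24) + C2*exp(a*(2^(2/3)/(-sqrt(2) + sqrt(-2 + (108 - sqrt(2))^2) + 108)^(1/3) + 2*sqrt(2) + 2^(1/3)*(-sqrt(2) + sqrt(-2 + (108 - sqrt(2))^2) + 108)^(1/3))/24)*cos(2^(1/3)*sqrt(3)*a*(-(-sqrt(2) + sqrt(-2 + (108 - sqrt(2))^2) + 108)^(1/3) + 2^(1/3)/(-sqrt(2) + sqrt(-2 + (108 - sqrt(2))^2) + 108)^(1/3))/24) + C3*exp(a*(-2^(1/3)*(-sqrt(2) + sqrt(-2 + (108 - sqrt(2))^2) + 108)^(1/3) - 2^(2/3)/(-sqrt(2) + sqrt(-2 + (108 - sqrt(2))^2) + 108)^(1/3) + sqrt(2))/12) - 4*a^2 + k - 8*sqrt(2)


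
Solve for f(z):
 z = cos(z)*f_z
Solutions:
 f(z) = C1 + Integral(z/cos(z), z)


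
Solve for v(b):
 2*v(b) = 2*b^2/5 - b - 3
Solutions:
 v(b) = b^2/5 - b/2 - 3/2


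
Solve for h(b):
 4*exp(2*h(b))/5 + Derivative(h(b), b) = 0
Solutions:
 h(b) = log(-sqrt(1/(C1 + 4*b))) - log(2) + log(10)/2
 h(b) = log(1/(C1 + 4*b))/2 - log(2) + log(10)/2


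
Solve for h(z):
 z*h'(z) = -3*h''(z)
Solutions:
 h(z) = C1 + C2*erf(sqrt(6)*z/6)


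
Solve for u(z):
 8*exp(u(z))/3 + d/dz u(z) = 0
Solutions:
 u(z) = log(1/(C1 + 8*z)) + log(3)


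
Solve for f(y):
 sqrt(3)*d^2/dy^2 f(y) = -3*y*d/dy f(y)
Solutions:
 f(y) = C1 + C2*erf(sqrt(2)*3^(1/4)*y/2)


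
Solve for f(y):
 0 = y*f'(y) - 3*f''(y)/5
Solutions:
 f(y) = C1 + C2*erfi(sqrt(30)*y/6)


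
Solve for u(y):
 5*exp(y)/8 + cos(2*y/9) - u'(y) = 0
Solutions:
 u(y) = C1 + 5*exp(y)/8 + 9*sin(2*y/9)/2


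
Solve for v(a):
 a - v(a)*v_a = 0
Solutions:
 v(a) = -sqrt(C1 + a^2)
 v(a) = sqrt(C1 + a^2)


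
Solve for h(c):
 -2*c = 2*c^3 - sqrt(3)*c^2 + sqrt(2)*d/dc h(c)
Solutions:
 h(c) = C1 - sqrt(2)*c^4/4 + sqrt(6)*c^3/6 - sqrt(2)*c^2/2


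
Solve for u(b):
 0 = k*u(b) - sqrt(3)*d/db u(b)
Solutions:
 u(b) = C1*exp(sqrt(3)*b*k/3)


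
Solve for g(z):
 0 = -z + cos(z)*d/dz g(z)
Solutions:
 g(z) = C1 + Integral(z/cos(z), z)


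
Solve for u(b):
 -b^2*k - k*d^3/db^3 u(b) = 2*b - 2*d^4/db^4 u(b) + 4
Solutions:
 u(b) = C1 + C2*b + C3*b^2 + C4*exp(b*k/2) - b^5/60 - b^4/(4*k) + b^3*(-2/3 - 2/k)/k


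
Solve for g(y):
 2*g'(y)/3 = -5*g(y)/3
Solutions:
 g(y) = C1*exp(-5*y/2)


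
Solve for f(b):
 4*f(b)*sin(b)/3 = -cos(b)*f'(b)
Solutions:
 f(b) = C1*cos(b)^(4/3)


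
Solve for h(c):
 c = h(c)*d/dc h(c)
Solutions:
 h(c) = -sqrt(C1 + c^2)
 h(c) = sqrt(C1 + c^2)


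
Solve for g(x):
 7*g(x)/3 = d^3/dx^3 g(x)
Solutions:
 g(x) = C3*exp(3^(2/3)*7^(1/3)*x/3) + (C1*sin(3^(1/6)*7^(1/3)*x/2) + C2*cos(3^(1/6)*7^(1/3)*x/2))*exp(-3^(2/3)*7^(1/3)*x/6)


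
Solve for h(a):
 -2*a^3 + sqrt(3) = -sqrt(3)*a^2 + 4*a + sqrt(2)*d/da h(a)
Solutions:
 h(a) = C1 - sqrt(2)*a^4/4 + sqrt(6)*a^3/6 - sqrt(2)*a^2 + sqrt(6)*a/2


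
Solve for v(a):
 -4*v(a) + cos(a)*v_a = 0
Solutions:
 v(a) = C1*(sin(a)^2 + 2*sin(a) + 1)/(sin(a)^2 - 2*sin(a) + 1)


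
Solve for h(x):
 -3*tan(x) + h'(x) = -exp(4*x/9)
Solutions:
 h(x) = C1 - 9*exp(4*x/9)/4 - 3*log(cos(x))


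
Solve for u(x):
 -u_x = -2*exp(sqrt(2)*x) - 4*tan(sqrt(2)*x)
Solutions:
 u(x) = C1 + sqrt(2)*exp(sqrt(2)*x) - 2*sqrt(2)*log(cos(sqrt(2)*x))


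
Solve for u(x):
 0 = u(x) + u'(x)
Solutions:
 u(x) = C1*exp(-x)


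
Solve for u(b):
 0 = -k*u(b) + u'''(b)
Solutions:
 u(b) = C1*exp(b*k^(1/3)) + C2*exp(b*k^(1/3)*(-1 + sqrt(3)*I)/2) + C3*exp(-b*k^(1/3)*(1 + sqrt(3)*I)/2)


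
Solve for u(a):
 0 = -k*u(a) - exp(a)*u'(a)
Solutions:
 u(a) = C1*exp(k*exp(-a))


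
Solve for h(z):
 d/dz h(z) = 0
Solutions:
 h(z) = C1


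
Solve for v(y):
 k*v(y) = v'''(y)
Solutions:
 v(y) = C1*exp(k^(1/3)*y) + C2*exp(k^(1/3)*y*(-1 + sqrt(3)*I)/2) + C3*exp(-k^(1/3)*y*(1 + sqrt(3)*I)/2)


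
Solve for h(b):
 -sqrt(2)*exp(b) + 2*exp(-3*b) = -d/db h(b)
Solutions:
 h(b) = C1 + sqrt(2)*exp(b) + 2*exp(-3*b)/3


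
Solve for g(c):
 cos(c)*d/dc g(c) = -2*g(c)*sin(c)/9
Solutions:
 g(c) = C1*cos(c)^(2/9)


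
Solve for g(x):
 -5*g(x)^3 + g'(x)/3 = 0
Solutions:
 g(x) = -sqrt(2)*sqrt(-1/(C1 + 15*x))/2
 g(x) = sqrt(2)*sqrt(-1/(C1 + 15*x))/2


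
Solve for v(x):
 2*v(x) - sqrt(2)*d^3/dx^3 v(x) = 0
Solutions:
 v(x) = C3*exp(2^(1/6)*x) + (C1*sin(2^(1/6)*sqrt(3)*x/2) + C2*cos(2^(1/6)*sqrt(3)*x/2))*exp(-2^(1/6)*x/2)


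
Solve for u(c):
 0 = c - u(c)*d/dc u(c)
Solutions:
 u(c) = -sqrt(C1 + c^2)
 u(c) = sqrt(C1 + c^2)


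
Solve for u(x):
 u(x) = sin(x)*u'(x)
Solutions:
 u(x) = C1*sqrt(cos(x) - 1)/sqrt(cos(x) + 1)


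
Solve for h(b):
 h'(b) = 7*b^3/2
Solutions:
 h(b) = C1 + 7*b^4/8


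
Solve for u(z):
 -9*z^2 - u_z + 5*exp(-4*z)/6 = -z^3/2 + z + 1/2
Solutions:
 u(z) = C1 + z^4/8 - 3*z^3 - z^2/2 - z/2 - 5*exp(-4*z)/24


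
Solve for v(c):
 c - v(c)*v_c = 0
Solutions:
 v(c) = -sqrt(C1 + c^2)
 v(c) = sqrt(C1 + c^2)


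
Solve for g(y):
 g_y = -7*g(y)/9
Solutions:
 g(y) = C1*exp(-7*y/9)


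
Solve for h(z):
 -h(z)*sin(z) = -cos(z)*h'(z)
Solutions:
 h(z) = C1/cos(z)


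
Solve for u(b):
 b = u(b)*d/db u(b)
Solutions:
 u(b) = -sqrt(C1 + b^2)
 u(b) = sqrt(C1 + b^2)


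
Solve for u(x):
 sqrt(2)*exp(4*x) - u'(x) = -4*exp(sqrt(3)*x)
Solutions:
 u(x) = C1 + sqrt(2)*exp(4*x)/4 + 4*sqrt(3)*exp(sqrt(3)*x)/3


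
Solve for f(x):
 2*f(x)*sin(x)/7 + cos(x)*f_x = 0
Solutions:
 f(x) = C1*cos(x)^(2/7)


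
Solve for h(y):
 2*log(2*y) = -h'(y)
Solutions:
 h(y) = C1 - 2*y*log(y) - y*log(4) + 2*y


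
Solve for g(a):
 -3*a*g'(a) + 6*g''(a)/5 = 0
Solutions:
 g(a) = C1 + C2*erfi(sqrt(5)*a/2)


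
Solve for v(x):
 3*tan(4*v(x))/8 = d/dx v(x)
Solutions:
 v(x) = -asin(C1*exp(3*x/2))/4 + pi/4
 v(x) = asin(C1*exp(3*x/2))/4


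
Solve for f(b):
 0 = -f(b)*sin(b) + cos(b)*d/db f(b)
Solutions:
 f(b) = C1/cos(b)


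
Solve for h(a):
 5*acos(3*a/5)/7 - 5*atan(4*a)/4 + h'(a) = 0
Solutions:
 h(a) = C1 - 5*a*acos(3*a/5)/7 + 5*a*atan(4*a)/4 + 5*sqrt(25 - 9*a^2)/21 - 5*log(16*a^2 + 1)/32


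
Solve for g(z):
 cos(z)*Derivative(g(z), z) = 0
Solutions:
 g(z) = C1


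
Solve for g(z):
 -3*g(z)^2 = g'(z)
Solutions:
 g(z) = 1/(C1 + 3*z)


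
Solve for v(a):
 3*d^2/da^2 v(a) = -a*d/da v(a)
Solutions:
 v(a) = C1 + C2*erf(sqrt(6)*a/6)


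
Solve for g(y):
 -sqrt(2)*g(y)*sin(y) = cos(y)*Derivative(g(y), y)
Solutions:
 g(y) = C1*cos(y)^(sqrt(2))


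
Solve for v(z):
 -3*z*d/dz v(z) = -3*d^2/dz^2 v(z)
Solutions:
 v(z) = C1 + C2*erfi(sqrt(2)*z/2)


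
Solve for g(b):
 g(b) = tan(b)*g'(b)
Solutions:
 g(b) = C1*sin(b)


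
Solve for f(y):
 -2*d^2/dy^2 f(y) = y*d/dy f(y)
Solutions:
 f(y) = C1 + C2*erf(y/2)


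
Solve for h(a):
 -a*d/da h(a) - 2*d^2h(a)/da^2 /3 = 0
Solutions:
 h(a) = C1 + C2*erf(sqrt(3)*a/2)


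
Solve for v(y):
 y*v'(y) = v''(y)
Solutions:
 v(y) = C1 + C2*erfi(sqrt(2)*y/2)


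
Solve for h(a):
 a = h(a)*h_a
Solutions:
 h(a) = -sqrt(C1 + a^2)
 h(a) = sqrt(C1 + a^2)


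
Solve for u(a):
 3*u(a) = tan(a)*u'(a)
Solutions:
 u(a) = C1*sin(a)^3


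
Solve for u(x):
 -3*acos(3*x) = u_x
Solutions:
 u(x) = C1 - 3*x*acos(3*x) + sqrt(1 - 9*x^2)


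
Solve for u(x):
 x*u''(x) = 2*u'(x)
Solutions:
 u(x) = C1 + C2*x^3


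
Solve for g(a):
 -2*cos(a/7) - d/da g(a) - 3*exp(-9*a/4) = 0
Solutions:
 g(a) = C1 - 14*sin(a/7) + 4*exp(-9*a/4)/3


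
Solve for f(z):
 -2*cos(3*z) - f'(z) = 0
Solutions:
 f(z) = C1 - 2*sin(3*z)/3


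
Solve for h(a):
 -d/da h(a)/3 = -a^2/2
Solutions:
 h(a) = C1 + a^3/2


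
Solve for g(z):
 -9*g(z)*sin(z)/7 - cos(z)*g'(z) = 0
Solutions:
 g(z) = C1*cos(z)^(9/7)


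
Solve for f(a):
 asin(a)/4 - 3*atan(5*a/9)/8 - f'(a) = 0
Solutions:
 f(a) = C1 + a*asin(a)/4 - 3*a*atan(5*a/9)/8 + sqrt(1 - a^2)/4 + 27*log(25*a^2 + 81)/80


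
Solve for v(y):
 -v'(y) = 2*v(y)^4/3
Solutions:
 v(y) = (-1 - sqrt(3)*I)*(1/(C1 + 2*y))^(1/3)/2
 v(y) = (-1 + sqrt(3)*I)*(1/(C1 + 2*y))^(1/3)/2
 v(y) = (1/(C1 + 2*y))^(1/3)


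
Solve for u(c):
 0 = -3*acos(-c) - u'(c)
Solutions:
 u(c) = C1 - 3*c*acos(-c) - 3*sqrt(1 - c^2)


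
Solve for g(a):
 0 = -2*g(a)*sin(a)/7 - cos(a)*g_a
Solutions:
 g(a) = C1*cos(a)^(2/7)


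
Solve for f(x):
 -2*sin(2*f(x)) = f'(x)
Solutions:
 f(x) = pi - acos((-C1 - exp(8*x))/(C1 - exp(8*x)))/2
 f(x) = acos((-C1 - exp(8*x))/(C1 - exp(8*x)))/2


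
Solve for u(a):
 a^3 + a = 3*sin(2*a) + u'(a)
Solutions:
 u(a) = C1 + a^4/4 + a^2/2 + 3*cos(2*a)/2


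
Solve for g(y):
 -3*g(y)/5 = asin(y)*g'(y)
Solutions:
 g(y) = C1*exp(-3*Integral(1/asin(y), y)/5)


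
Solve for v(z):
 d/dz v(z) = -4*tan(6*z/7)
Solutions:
 v(z) = C1 + 14*log(cos(6*z/7))/3


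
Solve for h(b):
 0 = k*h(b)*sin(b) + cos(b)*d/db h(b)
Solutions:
 h(b) = C1*exp(k*log(cos(b)))


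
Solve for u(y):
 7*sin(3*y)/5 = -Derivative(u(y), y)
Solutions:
 u(y) = C1 + 7*cos(3*y)/15


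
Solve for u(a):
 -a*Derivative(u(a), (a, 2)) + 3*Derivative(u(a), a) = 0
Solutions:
 u(a) = C1 + C2*a^4


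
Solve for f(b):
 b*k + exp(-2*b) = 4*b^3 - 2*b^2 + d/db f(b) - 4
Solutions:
 f(b) = C1 - b^4 + 2*b^3/3 + b^2*k/2 + 4*b - exp(-2*b)/2


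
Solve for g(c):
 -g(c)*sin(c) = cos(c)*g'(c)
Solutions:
 g(c) = C1*cos(c)


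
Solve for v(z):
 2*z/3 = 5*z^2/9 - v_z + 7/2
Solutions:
 v(z) = C1 + 5*z^3/27 - z^2/3 + 7*z/2


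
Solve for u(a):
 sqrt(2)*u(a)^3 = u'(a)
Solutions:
 u(a) = -sqrt(2)*sqrt(-1/(C1 + sqrt(2)*a))/2
 u(a) = sqrt(2)*sqrt(-1/(C1 + sqrt(2)*a))/2


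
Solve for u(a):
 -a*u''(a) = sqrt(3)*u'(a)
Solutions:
 u(a) = C1 + C2*a^(1 - sqrt(3))


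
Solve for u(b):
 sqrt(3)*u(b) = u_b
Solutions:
 u(b) = C1*exp(sqrt(3)*b)


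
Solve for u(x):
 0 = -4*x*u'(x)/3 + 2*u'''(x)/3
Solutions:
 u(x) = C1 + Integral(C2*airyai(2^(1/3)*x) + C3*airybi(2^(1/3)*x), x)


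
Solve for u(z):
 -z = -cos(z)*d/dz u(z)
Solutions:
 u(z) = C1 + Integral(z/cos(z), z)


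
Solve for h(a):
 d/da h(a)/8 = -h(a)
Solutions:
 h(a) = C1*exp(-8*a)


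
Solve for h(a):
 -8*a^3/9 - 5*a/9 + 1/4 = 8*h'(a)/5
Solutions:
 h(a) = C1 - 5*a^4/36 - 25*a^2/144 + 5*a/32


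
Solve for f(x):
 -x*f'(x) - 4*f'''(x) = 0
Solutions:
 f(x) = C1 + Integral(C2*airyai(-2^(1/3)*x/2) + C3*airybi(-2^(1/3)*x/2), x)


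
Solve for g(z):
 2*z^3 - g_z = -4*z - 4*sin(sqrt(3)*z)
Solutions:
 g(z) = C1 + z^4/2 + 2*z^2 - 4*sqrt(3)*cos(sqrt(3)*z)/3


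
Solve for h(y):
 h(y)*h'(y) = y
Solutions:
 h(y) = -sqrt(C1 + y^2)
 h(y) = sqrt(C1 + y^2)


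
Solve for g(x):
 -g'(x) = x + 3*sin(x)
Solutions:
 g(x) = C1 - x^2/2 + 3*cos(x)


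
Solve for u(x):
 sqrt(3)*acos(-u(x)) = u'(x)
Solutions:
 Integral(1/acos(-_y), (_y, u(x))) = C1 + sqrt(3)*x


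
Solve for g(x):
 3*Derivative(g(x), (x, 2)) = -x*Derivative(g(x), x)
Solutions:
 g(x) = C1 + C2*erf(sqrt(6)*x/6)


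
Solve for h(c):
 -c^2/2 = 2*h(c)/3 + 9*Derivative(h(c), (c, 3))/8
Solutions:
 h(c) = C3*exp(-2*2^(1/3)*c/3) - 3*c^2/4 + (C1*sin(2^(1/3)*sqrt(3)*c/3) + C2*cos(2^(1/3)*sqrt(3)*c/3))*exp(2^(1/3)*c/3)


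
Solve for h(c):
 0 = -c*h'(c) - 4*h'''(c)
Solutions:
 h(c) = C1 + Integral(C2*airyai(-2^(1/3)*c/2) + C3*airybi(-2^(1/3)*c/2), c)


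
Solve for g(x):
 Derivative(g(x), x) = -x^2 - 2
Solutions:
 g(x) = C1 - x^3/3 - 2*x


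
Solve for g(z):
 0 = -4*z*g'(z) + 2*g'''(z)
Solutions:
 g(z) = C1 + Integral(C2*airyai(2^(1/3)*z) + C3*airybi(2^(1/3)*z), z)


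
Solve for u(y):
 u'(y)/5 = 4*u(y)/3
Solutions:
 u(y) = C1*exp(20*y/3)


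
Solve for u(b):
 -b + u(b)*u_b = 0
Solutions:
 u(b) = -sqrt(C1 + b^2)
 u(b) = sqrt(C1 + b^2)


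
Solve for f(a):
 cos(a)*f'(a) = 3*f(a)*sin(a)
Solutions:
 f(a) = C1/cos(a)^3


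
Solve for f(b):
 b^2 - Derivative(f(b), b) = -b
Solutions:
 f(b) = C1 + b^3/3 + b^2/2


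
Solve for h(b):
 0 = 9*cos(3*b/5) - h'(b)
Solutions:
 h(b) = C1 + 15*sin(3*b/5)


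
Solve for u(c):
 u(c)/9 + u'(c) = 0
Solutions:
 u(c) = C1*exp(-c/9)


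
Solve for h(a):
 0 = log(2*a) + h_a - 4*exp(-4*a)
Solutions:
 h(a) = C1 - a*log(a) + a*(1 - log(2)) - exp(-4*a)


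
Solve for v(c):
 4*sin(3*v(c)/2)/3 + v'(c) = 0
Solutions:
 v(c) = -2*acos((-C1 - exp(4*c))/(C1 - exp(4*c)))/3 + 4*pi/3
 v(c) = 2*acos((-C1 - exp(4*c))/(C1 - exp(4*c)))/3


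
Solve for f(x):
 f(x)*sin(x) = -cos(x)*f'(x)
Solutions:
 f(x) = C1*cos(x)


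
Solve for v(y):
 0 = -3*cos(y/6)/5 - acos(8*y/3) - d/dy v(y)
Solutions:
 v(y) = C1 - y*acos(8*y/3) + sqrt(9 - 64*y^2)/8 - 18*sin(y/6)/5


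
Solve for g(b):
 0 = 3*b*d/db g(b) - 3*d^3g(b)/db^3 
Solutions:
 g(b) = C1 + Integral(C2*airyai(b) + C3*airybi(b), b)


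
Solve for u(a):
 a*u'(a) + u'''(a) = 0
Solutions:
 u(a) = C1 + Integral(C2*airyai(-a) + C3*airybi(-a), a)


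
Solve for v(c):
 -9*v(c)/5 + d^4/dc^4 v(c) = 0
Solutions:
 v(c) = C1*exp(-sqrt(3)*5^(3/4)*c/5) + C2*exp(sqrt(3)*5^(3/4)*c/5) + C3*sin(sqrt(3)*5^(3/4)*c/5) + C4*cos(sqrt(3)*5^(3/4)*c/5)


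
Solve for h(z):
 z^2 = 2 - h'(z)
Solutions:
 h(z) = C1 - z^3/3 + 2*z


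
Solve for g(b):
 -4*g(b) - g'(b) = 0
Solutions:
 g(b) = C1*exp(-4*b)


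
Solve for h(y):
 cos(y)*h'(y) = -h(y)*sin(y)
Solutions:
 h(y) = C1*cos(y)


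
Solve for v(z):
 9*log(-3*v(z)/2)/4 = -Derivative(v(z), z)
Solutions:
 4*Integral(1/(log(-_y) - log(2) + log(3)), (_y, v(z)))/9 = C1 - z


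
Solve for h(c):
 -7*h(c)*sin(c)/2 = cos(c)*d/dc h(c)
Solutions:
 h(c) = C1*cos(c)^(7/2)


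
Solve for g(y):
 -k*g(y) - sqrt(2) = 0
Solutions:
 g(y) = -sqrt(2)/k


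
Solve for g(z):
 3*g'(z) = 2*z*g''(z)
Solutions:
 g(z) = C1 + C2*z^(5/2)


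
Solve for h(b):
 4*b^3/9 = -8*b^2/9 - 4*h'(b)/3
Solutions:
 h(b) = C1 - b^4/12 - 2*b^3/9


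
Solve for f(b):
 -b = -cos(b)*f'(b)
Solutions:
 f(b) = C1 + Integral(b/cos(b), b)


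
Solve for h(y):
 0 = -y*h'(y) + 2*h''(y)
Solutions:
 h(y) = C1 + C2*erfi(y/2)


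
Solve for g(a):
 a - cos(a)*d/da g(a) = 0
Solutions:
 g(a) = C1 + Integral(a/cos(a), a)


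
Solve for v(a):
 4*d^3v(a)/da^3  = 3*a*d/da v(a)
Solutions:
 v(a) = C1 + Integral(C2*airyai(6^(1/3)*a/2) + C3*airybi(6^(1/3)*a/2), a)


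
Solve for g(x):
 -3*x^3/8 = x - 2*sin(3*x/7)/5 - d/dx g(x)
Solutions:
 g(x) = C1 + 3*x^4/32 + x^2/2 + 14*cos(3*x/7)/15


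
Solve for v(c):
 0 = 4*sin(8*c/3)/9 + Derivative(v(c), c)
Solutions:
 v(c) = C1 + cos(8*c/3)/6


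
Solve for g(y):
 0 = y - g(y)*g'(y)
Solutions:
 g(y) = -sqrt(C1 + y^2)
 g(y) = sqrt(C1 + y^2)


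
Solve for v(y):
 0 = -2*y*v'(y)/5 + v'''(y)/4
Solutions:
 v(y) = C1 + Integral(C2*airyai(2*5^(2/3)*y/5) + C3*airybi(2*5^(2/3)*y/5), y)


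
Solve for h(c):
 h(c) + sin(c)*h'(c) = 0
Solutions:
 h(c) = C1*sqrt(cos(c) + 1)/sqrt(cos(c) - 1)


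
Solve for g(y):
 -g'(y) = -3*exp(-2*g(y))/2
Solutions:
 g(y) = log(-sqrt(C1 + 3*y))
 g(y) = log(C1 + 3*y)/2


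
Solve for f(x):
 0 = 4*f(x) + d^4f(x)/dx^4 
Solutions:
 f(x) = (C1*sin(x) + C2*cos(x))*exp(-x) + (C3*sin(x) + C4*cos(x))*exp(x)


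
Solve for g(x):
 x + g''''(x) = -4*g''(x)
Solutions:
 g(x) = C1 + C2*x + C3*sin(2*x) + C4*cos(2*x) - x^3/24


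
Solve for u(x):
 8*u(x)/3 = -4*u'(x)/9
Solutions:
 u(x) = C1*exp(-6*x)


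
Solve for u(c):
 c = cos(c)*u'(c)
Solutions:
 u(c) = C1 + Integral(c/cos(c), c)


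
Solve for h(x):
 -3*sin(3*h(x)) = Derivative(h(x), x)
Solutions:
 h(x) = -acos((-C1 - exp(18*x))/(C1 - exp(18*x)))/3 + 2*pi/3
 h(x) = acos((-C1 - exp(18*x))/(C1 - exp(18*x)))/3


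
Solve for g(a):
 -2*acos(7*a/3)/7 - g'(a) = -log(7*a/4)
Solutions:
 g(a) = C1 + a*log(a) - 2*a*acos(7*a/3)/7 - 2*a*log(2) - a + a*log(7) + 2*sqrt(9 - 49*a^2)/49


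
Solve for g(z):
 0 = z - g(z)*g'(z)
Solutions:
 g(z) = -sqrt(C1 + z^2)
 g(z) = sqrt(C1 + z^2)


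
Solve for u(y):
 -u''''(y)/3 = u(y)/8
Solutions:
 u(y) = (C1*sin(2^(3/4)*3^(1/4)*y/4) + C2*cos(2^(3/4)*3^(1/4)*y/4))*exp(-2^(3/4)*3^(1/4)*y/4) + (C3*sin(2^(3/4)*3^(1/4)*y/4) + C4*cos(2^(3/4)*3^(1/4)*y/4))*exp(2^(3/4)*3^(1/4)*y/4)


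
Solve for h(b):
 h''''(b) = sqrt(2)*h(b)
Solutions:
 h(b) = C1*exp(-2^(1/8)*b) + C2*exp(2^(1/8)*b) + C3*sin(2^(1/8)*b) + C4*cos(2^(1/8)*b)


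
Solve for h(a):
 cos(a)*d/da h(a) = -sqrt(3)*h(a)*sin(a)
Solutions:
 h(a) = C1*cos(a)^(sqrt(3))


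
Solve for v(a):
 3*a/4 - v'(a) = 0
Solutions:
 v(a) = C1 + 3*a^2/8


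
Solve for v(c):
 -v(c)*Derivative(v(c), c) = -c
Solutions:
 v(c) = -sqrt(C1 + c^2)
 v(c) = sqrt(C1 + c^2)


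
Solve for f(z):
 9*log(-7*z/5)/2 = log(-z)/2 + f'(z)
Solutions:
 f(z) = C1 + 4*z*log(-z) + z*(-5*log(5) - 4 + log(35)/2 + 4*log(7))


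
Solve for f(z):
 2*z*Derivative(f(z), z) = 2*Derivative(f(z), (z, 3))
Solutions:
 f(z) = C1 + Integral(C2*airyai(z) + C3*airybi(z), z)


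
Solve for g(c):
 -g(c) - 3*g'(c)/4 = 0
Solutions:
 g(c) = C1*exp(-4*c/3)


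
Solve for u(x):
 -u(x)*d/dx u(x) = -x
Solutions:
 u(x) = -sqrt(C1 + x^2)
 u(x) = sqrt(C1 + x^2)


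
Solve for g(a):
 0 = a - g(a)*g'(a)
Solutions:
 g(a) = -sqrt(C1 + a^2)
 g(a) = sqrt(C1 + a^2)


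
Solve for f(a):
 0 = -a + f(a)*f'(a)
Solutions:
 f(a) = -sqrt(C1 + a^2)
 f(a) = sqrt(C1 + a^2)


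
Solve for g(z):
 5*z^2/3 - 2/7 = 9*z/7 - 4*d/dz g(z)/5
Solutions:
 g(z) = C1 - 25*z^3/36 + 45*z^2/56 + 5*z/14


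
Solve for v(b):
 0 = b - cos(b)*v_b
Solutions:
 v(b) = C1 + Integral(b/cos(b), b)


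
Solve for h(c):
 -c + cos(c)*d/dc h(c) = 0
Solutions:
 h(c) = C1 + Integral(c/cos(c), c)


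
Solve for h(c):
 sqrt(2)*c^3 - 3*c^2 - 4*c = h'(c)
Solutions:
 h(c) = C1 + sqrt(2)*c^4/4 - c^3 - 2*c^2


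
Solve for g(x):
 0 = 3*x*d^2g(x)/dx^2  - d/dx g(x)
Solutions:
 g(x) = C1 + C2*x^(4/3)


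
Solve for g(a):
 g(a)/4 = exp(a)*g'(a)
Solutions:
 g(a) = C1*exp(-exp(-a)/4)


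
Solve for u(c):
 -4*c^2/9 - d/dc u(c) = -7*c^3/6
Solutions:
 u(c) = C1 + 7*c^4/24 - 4*c^3/27


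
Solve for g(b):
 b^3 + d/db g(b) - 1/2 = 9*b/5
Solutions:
 g(b) = C1 - b^4/4 + 9*b^2/10 + b/2


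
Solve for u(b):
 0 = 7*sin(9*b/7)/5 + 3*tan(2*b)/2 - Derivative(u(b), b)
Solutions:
 u(b) = C1 - 3*log(cos(2*b))/4 - 49*cos(9*b/7)/45


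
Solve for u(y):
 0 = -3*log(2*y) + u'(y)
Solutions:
 u(y) = C1 + 3*y*log(y) - 3*y + y*log(8)


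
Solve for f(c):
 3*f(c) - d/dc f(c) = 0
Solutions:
 f(c) = C1*exp(3*c)


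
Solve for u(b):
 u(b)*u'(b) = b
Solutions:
 u(b) = -sqrt(C1 + b^2)
 u(b) = sqrt(C1 + b^2)


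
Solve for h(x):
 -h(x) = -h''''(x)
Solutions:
 h(x) = C1*exp(-x) + C2*exp(x) + C3*sin(x) + C4*cos(x)


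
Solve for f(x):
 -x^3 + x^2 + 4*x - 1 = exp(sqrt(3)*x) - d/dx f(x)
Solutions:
 f(x) = C1 + x^4/4 - x^3/3 - 2*x^2 + x + sqrt(3)*exp(sqrt(3)*x)/3


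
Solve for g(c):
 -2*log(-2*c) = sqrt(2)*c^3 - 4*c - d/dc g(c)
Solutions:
 g(c) = C1 + sqrt(2)*c^4/4 - 2*c^2 + 2*c*log(-c) + 2*c*(-1 + log(2))


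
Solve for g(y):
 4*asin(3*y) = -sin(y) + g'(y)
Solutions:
 g(y) = C1 + 4*y*asin(3*y) + 4*sqrt(1 - 9*y^2)/3 - cos(y)


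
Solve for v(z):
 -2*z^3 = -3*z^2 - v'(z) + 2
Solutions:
 v(z) = C1 + z^4/2 - z^3 + 2*z


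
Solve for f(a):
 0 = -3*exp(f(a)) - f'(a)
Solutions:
 f(a) = log(1/(C1 + 3*a))


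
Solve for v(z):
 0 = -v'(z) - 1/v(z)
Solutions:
 v(z) = -sqrt(C1 - 2*z)
 v(z) = sqrt(C1 - 2*z)


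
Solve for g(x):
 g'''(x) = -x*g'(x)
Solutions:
 g(x) = C1 + Integral(C2*airyai(-x) + C3*airybi(-x), x)


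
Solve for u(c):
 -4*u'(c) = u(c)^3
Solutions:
 u(c) = -sqrt(2)*sqrt(-1/(C1 - c))
 u(c) = sqrt(2)*sqrt(-1/(C1 - c))


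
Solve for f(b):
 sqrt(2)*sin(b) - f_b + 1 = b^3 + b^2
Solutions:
 f(b) = C1 - b^4/4 - b^3/3 + b - sqrt(2)*cos(b)


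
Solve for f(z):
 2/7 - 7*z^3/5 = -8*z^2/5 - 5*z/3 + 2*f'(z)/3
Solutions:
 f(z) = C1 - 21*z^4/40 + 4*z^3/5 + 5*z^2/4 + 3*z/7


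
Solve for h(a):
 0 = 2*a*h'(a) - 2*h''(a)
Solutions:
 h(a) = C1 + C2*erfi(sqrt(2)*a/2)


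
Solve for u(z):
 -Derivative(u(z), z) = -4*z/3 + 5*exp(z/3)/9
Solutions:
 u(z) = C1 + 2*z^2/3 - 5*exp(z/3)/3


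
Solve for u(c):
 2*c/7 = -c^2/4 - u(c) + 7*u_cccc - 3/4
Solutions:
 u(c) = C1*exp(-7^(3/4)*c/7) + C2*exp(7^(3/4)*c/7) + C3*sin(7^(3/4)*c/7) + C4*cos(7^(3/4)*c/7) - c^2/4 - 2*c/7 - 3/4


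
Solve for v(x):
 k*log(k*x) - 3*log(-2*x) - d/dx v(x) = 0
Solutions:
 v(x) = C1 + x*(k - 3)*log(-x) + x*(k*log(-k) - k - 3*log(2) + 3)


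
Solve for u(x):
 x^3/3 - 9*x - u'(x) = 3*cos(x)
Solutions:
 u(x) = C1 + x^4/12 - 9*x^2/2 - 3*sin(x)


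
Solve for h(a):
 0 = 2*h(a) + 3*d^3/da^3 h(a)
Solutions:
 h(a) = C3*exp(-2^(1/3)*3^(2/3)*a/3) + (C1*sin(2^(1/3)*3^(1/6)*a/2) + C2*cos(2^(1/3)*3^(1/6)*a/2))*exp(2^(1/3)*3^(2/3)*a/6)


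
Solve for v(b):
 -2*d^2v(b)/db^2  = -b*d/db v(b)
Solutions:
 v(b) = C1 + C2*erfi(b/2)


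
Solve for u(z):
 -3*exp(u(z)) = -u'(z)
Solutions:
 u(z) = log(-1/(C1 + 3*z))


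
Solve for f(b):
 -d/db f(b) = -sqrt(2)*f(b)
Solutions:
 f(b) = C1*exp(sqrt(2)*b)


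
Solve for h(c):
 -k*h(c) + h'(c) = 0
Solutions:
 h(c) = C1*exp(c*k)


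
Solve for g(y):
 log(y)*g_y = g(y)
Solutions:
 g(y) = C1*exp(li(y))


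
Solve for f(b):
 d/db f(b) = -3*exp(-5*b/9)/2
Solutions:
 f(b) = C1 + 27*exp(-5*b/9)/10


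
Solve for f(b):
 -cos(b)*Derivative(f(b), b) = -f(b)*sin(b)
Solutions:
 f(b) = C1/cos(b)


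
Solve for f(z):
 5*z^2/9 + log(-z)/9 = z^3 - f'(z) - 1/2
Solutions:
 f(z) = C1 + z^4/4 - 5*z^3/27 - z*log(-z)/9 - 7*z/18


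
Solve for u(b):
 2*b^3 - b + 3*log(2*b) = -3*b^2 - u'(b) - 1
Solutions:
 u(b) = C1 - b^4/2 - b^3 + b^2/2 - 3*b*log(b) - b*log(8) + 2*b


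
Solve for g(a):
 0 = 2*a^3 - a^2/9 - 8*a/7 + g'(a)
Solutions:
 g(a) = C1 - a^4/2 + a^3/27 + 4*a^2/7


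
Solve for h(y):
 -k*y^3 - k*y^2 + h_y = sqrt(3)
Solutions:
 h(y) = C1 + k*y^4/4 + k*y^3/3 + sqrt(3)*y


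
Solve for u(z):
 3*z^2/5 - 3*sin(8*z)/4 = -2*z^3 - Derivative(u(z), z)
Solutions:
 u(z) = C1 - z^4/2 - z^3/5 - 3*cos(8*z)/32


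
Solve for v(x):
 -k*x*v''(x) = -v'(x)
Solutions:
 v(x) = C1 + x^(((re(k) + 1)*re(k) + im(k)^2)/(re(k)^2 + im(k)^2))*(C2*sin(log(x)*Abs(im(k))/(re(k)^2 + im(k)^2)) + C3*cos(log(x)*im(k)/(re(k)^2 + im(k)^2)))


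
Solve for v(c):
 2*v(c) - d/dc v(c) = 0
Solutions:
 v(c) = C1*exp(2*c)


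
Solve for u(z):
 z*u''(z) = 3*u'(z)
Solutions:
 u(z) = C1 + C2*z^4


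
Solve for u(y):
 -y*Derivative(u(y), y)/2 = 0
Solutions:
 u(y) = C1


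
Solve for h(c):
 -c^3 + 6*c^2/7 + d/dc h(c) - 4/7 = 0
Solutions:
 h(c) = C1 + c^4/4 - 2*c^3/7 + 4*c/7


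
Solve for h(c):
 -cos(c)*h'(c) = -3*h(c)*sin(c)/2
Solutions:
 h(c) = C1/cos(c)^(3/2)


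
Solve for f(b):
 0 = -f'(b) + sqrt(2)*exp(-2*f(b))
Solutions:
 f(b) = log(-sqrt(C1 + 2*sqrt(2)*b))
 f(b) = log(C1 + 2*sqrt(2)*b)/2


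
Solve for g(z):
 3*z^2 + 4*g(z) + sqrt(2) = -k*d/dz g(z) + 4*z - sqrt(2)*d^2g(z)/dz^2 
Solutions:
 g(z) = C1*exp(sqrt(2)*z*(-k + sqrt(k^2 - 16*sqrt(2)))/4) + C2*exp(-sqrt(2)*z*(k + sqrt(k^2 - 16*sqrt(2)))/4) - 3*k^2/32 + 3*k*z/8 - k/4 - 3*z^2/4 + z + sqrt(2)/8


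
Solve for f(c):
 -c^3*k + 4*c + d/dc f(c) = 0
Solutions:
 f(c) = C1 + c^4*k/4 - 2*c^2


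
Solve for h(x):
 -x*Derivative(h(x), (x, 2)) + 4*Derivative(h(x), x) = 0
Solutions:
 h(x) = C1 + C2*x^5
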